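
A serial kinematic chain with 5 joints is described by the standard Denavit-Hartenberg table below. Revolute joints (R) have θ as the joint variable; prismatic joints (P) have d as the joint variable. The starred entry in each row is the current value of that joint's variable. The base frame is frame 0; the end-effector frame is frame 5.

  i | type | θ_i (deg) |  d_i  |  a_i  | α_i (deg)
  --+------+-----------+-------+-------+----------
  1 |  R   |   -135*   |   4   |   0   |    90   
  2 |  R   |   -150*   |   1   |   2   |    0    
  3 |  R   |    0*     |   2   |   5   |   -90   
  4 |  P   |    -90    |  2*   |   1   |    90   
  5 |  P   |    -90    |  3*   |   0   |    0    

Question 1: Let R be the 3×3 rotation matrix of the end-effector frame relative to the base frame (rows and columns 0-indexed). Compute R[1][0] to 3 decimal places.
0.354

End-effector x-axis (col 0 of R) = (0.3536,0.3536,0.8660)
R[1][0] = 0.3536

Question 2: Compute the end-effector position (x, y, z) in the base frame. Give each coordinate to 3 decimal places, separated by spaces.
after link 1: o_1 = (0.0000, 0.0000, 4.0000)
after link 2: o_2 = (0.5176, 1.9319, 3.0000)
after link 3: o_3 = (2.1653, 6.4079, 0.5000)
after link 4: o_4 = (0.7511, 6.4079, -1.2321)
after link 5: o_5 = (-1.0860, 4.5708, 0.2679)

-1.086 4.571 0.268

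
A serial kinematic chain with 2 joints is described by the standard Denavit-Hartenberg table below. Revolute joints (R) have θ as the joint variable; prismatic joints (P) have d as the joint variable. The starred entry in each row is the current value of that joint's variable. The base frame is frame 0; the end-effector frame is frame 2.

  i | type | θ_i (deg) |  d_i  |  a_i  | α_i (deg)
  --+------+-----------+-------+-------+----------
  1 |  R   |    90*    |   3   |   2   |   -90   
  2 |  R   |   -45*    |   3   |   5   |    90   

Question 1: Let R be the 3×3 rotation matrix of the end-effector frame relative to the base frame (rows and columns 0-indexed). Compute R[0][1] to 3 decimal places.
End-effector y-axis (col 1 of R) = (-1.0000,0.0000,0.0000)
R[0][1] = -1.0000

-1.000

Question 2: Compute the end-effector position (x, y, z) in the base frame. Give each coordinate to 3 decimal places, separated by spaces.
-3.000 5.536 6.536

after link 1: o_1 = (0.0000, 2.0000, 3.0000)
after link 2: o_2 = (-3.0000, 5.5355, 6.5355)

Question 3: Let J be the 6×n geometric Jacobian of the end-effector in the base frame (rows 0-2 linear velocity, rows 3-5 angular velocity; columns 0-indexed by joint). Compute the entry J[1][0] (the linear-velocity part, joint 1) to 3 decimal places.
-3.000

axis z_0 = ẑ; lever o_n−o_0 = (-3.0000,5.5355,6.5355)
cross product → J_v[:, 0] = (-5.5355,-3.0000,0.0000)
J_ω[:, 0] = z_0
entry J[1][0] = -3.0000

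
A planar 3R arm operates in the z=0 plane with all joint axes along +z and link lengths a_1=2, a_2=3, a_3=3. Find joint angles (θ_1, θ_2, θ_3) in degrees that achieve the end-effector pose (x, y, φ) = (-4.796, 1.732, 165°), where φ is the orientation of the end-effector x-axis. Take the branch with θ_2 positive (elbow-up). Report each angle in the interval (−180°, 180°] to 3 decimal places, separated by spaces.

wrist centre = target − a_3·(cos φ, sin φ) = (-1.8982, 0.9555)
cos θ_2 = (4.5163−2²−3²)/(2·2·3) = -0.7070; θ_2 = 134.9892° (elbow-up)
β = atan2(0.9555,-1.8982) = 153.2799°; ψ = atan2(2.1217,-0.1209) = 93.2619°
θ_1 = β − ψ = 60.0179°
θ_3 = φ − θ_1 − θ_2 = -30.0072° (wrapped to (-180°,180°])

60.018 134.989 -30.007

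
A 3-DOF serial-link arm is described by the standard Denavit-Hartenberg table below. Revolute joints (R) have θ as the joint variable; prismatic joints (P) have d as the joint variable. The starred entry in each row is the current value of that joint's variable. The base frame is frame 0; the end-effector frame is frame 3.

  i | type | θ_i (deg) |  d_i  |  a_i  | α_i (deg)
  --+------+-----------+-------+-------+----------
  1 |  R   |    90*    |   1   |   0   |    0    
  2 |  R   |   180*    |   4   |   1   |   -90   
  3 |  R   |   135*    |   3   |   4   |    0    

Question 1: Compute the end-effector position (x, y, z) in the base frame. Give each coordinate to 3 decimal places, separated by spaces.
after link 1: o_1 = (0.0000, 0.0000, 1.0000)
after link 2: o_2 = (-0.0000, -1.0000, 5.0000)
after link 3: o_3 = (3.0000, 1.8284, 2.1716)

3.000 1.828 2.172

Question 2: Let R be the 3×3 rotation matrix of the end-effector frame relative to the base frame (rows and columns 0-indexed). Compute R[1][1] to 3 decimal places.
0.707

End-effector y-axis (col 1 of R) = (0.0000,0.7071,0.7071)
R[1][1] = 0.7071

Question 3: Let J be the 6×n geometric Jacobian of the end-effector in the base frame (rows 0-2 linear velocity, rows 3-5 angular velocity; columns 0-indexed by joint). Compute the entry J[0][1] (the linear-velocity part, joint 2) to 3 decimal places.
-1.828

axis z_1 = (0.0000,0.0000,1.0000); lever o_n−o_1 = (3.0000,1.8284,1.1716)
cross product → J_v[:, 1] = (-1.8284,3.0000,0.0000)
J_ω[:, 1] = z_1
entry J[0][1] = -1.8284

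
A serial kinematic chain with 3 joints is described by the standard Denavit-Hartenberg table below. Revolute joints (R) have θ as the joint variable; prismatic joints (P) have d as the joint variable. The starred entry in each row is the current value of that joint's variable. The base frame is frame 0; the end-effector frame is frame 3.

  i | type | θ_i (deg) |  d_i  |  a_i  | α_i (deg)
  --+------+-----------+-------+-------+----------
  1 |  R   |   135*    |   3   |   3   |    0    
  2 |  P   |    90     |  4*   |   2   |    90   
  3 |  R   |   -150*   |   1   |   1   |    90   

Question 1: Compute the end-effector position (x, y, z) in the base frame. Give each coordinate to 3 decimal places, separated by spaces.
-3.630 2.027 6.500

after link 1: o_1 = (-2.1213, 2.1213, 3.0000)
after link 2: o_2 = (-3.5355, 0.7071, 7.0000)
after link 3: o_3 = (-3.6303, 2.0266, 6.5000)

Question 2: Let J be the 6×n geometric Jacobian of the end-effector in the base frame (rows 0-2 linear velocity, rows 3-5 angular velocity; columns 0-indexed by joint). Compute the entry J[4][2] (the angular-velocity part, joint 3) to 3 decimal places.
axis z_2 = (-0.7071,0.7071,0.0000); lever o_n−o_2 = (-0.0947,1.3195,-0.5000)
cross product → J_v[:, 2] = (-0.3536,-0.3536,-0.8660)
J_ω[:, 2] = z_2
entry J[4][2] = 0.7071

0.707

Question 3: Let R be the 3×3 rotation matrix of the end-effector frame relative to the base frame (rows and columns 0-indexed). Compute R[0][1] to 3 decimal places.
-0.707

End-effector y-axis (col 1 of R) = (-0.7071,0.7071,0.0000)
R[0][1] = -0.7071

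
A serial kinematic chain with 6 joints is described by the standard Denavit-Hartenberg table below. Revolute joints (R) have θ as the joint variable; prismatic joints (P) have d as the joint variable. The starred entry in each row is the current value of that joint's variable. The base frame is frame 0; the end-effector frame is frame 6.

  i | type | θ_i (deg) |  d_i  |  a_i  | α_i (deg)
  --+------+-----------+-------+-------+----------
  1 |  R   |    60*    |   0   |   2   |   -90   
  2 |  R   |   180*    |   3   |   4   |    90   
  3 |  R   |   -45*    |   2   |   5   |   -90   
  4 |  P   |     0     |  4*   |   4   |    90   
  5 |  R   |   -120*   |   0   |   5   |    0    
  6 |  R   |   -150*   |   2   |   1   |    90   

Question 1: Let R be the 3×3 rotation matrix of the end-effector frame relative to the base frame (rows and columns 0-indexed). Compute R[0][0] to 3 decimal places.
-0.966

End-effector x-axis (col 0 of R) = (-0.9659,-0.2588,0.0000)
R[0][0] = -0.9659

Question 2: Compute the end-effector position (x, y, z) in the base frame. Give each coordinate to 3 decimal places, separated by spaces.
after link 1: o_1 = (1.0000, 1.7321, 0.0000)
after link 2: o_2 = (-3.5981, -0.2321, -0.0000)
after link 3: o_3 = (-2.3040, -5.0617, -2.0000)
after link 4: o_4 = (-5.1324, -9.9607, -2.0000)
after link 5: o_5 = (-1.5969, -6.4251, -2.0000)
after link 6: o_6 = (-2.5628, -6.6839, -4.0000)

-2.563 -6.684 -4.000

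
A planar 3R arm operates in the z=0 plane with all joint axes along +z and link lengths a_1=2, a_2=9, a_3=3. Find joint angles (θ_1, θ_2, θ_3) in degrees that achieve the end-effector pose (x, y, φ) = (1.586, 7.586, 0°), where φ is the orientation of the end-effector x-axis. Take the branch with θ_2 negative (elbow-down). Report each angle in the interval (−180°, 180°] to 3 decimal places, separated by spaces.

wrist centre = target − a_3·(cos φ, sin φ) = (-1.4140, 7.5860)
cos θ_2 = (59.5468−2²−9²)/(2·2·9) = -0.7070; θ_2 = -134.9941° (elbow-down)
β = atan2(7.5860,-1.4140) = 100.5585°; ψ = atan2(-6.3646,-4.3633) = -124.4328°
θ_1 = β − ψ = 224.9913°
θ_3 = φ − θ_1 − θ_2 = -89.9973° (wrapped to (-180°,180°])

-135.009 -134.994 -89.997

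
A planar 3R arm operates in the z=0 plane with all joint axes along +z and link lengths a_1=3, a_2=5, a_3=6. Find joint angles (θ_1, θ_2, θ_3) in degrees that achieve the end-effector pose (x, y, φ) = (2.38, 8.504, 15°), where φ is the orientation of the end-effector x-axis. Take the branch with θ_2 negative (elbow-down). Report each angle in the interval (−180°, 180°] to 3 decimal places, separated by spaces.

wrist centre = target − a_3·(cos φ, sin φ) = (-3.4156, 6.9511)
cos θ_2 = (59.9836−3²−5²)/(2·3·5) = 0.8661; θ_2 = -29.9891° (elbow-down)
β = atan2(6.9511,-3.4156) = 116.1681°; ψ = atan2(-2.4992,7.3306) = -18.8255°
θ_1 = β − ψ = 134.9936°
θ_3 = φ − θ_1 − θ_2 = -90.0045° (wrapped to (-180°,180°])

134.994 -29.989 -90.004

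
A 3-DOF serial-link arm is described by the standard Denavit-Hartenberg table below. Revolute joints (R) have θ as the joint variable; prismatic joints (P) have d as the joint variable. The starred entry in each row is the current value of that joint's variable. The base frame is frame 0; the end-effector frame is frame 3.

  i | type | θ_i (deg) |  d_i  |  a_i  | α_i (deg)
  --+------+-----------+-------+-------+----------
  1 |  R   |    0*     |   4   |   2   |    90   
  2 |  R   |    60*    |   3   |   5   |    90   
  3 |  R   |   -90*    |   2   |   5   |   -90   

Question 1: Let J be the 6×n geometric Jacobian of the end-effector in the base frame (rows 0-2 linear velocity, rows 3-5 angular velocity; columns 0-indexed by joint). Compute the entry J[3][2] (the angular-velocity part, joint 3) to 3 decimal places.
axis z_2 = (0.8660,-0.0000,-0.5000); lever o_n−o_2 = (1.7321,5.0000,-1.0000)
cross product → J_v[:, 2] = (2.5000,-0.0000,4.3301)
J_ω[:, 2] = z_2
entry J[3][2] = 0.8660

0.866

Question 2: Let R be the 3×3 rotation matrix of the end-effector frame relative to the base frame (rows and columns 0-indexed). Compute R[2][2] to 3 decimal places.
End-effector z-axis (col 2 of R) = (0.5000,-0.0000,0.8660)
R[2][2] = 0.8660

0.866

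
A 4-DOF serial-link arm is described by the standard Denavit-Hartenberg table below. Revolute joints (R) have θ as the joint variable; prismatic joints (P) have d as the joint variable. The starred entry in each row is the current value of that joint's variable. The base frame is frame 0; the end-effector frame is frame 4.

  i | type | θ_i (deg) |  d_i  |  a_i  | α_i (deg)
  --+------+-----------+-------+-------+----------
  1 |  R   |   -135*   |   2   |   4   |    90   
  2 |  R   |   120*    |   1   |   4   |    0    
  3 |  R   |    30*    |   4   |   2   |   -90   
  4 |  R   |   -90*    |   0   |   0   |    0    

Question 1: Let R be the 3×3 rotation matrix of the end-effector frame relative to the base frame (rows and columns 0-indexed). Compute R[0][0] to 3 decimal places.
-0.707

End-effector x-axis (col 0 of R) = (-0.7071,0.7071,0.0000)
R[0][0] = -0.7071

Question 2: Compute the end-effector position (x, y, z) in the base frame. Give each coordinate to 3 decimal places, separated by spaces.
-3.725 3.346 6.464

after link 1: o_1 = (-2.8284, -2.8284, 2.0000)
after link 2: o_2 = (-2.1213, -0.7071, 5.4641)
after link 3: o_3 = (-3.7250, 3.3461, 6.4641)
after link 4: o_4 = (-3.7250, 3.3461, 6.4641)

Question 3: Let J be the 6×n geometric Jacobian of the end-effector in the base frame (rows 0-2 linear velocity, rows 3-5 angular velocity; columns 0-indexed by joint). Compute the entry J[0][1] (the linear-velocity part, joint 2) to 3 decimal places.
axis z_1 = (-0.7071,0.7071,0.0000); lever o_n−o_1 = (-0.8966,6.1745,4.4641)
cross product → J_v[:, 1] = (3.1566,3.1566,-3.7321)
J_ω[:, 1] = z_1
entry J[0][1] = 3.1566

3.157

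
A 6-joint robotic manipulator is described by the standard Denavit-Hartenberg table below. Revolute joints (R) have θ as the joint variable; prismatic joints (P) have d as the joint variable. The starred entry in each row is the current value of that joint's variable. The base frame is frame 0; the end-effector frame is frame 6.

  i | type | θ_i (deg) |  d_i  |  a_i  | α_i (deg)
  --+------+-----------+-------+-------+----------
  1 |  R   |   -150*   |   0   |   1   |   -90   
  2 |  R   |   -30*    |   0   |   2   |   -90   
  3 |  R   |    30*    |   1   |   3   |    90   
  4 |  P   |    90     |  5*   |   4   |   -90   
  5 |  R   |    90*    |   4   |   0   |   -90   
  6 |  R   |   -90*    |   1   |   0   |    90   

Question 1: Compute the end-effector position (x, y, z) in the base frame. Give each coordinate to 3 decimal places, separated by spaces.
-2.908 -7.257 -1.647

after link 1: o_1 = (-0.8660, -0.5000, 0.0000)
after link 2: o_2 = (-2.3660, -1.3660, 1.0000)
after link 3: o_3 = (-5.4976, -1.4420, 1.4330)
after link 4: o_4 = (-6.9396, -7.2745, -0.7811)
after link 5: o_5 = (-3.3415, -7.5066, -2.5131)
after link 6: o_6 = (-2.9085, -7.2566, -1.6471)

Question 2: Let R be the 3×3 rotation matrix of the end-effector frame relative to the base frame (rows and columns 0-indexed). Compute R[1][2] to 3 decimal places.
End-effector z-axis (col 2 of R) = (0.0580,-0.9665,0.2500)
R[1][2] = -0.9665

-0.967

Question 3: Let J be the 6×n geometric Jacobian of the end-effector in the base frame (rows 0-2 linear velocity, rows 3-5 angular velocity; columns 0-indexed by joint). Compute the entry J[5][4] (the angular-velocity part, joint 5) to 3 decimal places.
-0.433

axis z_4 = (0.8995,-0.0580,-0.4330); lever o_n−o_4 = (4.0311,0.0179,-0.8660)
cross product → J_v[:, 4] = (0.0580,-0.9665,0.2500)
J_ω[:, 4] = z_4
entry J[5][4] = -0.4330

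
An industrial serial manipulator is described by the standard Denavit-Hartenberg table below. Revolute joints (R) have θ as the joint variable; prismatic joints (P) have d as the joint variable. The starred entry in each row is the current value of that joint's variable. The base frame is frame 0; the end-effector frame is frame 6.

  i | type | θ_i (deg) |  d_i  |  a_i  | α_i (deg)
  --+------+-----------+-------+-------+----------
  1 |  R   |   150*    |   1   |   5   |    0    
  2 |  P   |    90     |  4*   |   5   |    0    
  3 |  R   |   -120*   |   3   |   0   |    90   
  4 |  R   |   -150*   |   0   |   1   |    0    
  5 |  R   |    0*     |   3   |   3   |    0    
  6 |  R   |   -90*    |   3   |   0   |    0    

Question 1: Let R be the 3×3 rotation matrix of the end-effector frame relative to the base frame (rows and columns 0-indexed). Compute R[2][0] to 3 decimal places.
End-effector x-axis (col 0 of R) = (0.2500,-0.4330,0.8660)
R[2][0] = 0.8660

0.866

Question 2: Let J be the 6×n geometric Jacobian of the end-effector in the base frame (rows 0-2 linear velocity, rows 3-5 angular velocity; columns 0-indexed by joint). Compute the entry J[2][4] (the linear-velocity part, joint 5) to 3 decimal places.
-2.598

axis z_4 = (0.8660,0.5000,0.0000); lever o_n−o_4 = (6.4952,0.7500,-1.5000)
cross product → J_v[:, 4] = (-0.7500,1.2990,-2.5981)
J_ω[:, 4] = z_4
entry J[2][4] = -2.5981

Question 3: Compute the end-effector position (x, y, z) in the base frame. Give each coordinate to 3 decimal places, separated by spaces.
0.098 -1.830 6.000

after link 1: o_1 = (-4.3301, 2.5000, 1.0000)
after link 2: o_2 = (-6.8301, -1.8301, 5.0000)
after link 3: o_3 = (-6.8301, -1.8301, 8.0000)
after link 4: o_4 = (-6.3971, -2.5801, 7.5000)
after link 5: o_5 = (-2.5000, -3.3301, 6.0000)
after link 6: o_6 = (0.0981, -1.8301, 6.0000)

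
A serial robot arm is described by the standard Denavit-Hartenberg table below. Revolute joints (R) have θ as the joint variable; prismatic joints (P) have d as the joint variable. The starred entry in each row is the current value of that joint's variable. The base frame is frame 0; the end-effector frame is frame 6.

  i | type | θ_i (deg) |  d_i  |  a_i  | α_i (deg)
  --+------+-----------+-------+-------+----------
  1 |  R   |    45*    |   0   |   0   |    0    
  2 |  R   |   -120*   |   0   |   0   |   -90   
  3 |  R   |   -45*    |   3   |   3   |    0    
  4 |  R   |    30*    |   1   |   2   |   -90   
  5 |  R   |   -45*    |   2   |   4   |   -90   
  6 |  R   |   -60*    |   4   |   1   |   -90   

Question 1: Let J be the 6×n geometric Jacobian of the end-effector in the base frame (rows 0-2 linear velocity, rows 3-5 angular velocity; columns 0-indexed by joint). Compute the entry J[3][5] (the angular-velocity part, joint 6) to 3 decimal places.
-0.506

axis z_5 = (-0.5062,-0.8428,0.1830); lever o_n−o_5 = (-1.5370,-3.8259,-0.0130)
cross product → J_v[:, 5] = (0.7111,-0.2879,0.6415)
J_ω[:, 5] = z_5
entry J[3][5] = -0.5062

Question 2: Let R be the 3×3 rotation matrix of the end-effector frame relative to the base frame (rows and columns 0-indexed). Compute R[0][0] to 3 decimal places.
End-effector x-axis (col 0 of R) = (0.4879,-0.4549,-0.7450)
R[0][0] = 0.4879

0.488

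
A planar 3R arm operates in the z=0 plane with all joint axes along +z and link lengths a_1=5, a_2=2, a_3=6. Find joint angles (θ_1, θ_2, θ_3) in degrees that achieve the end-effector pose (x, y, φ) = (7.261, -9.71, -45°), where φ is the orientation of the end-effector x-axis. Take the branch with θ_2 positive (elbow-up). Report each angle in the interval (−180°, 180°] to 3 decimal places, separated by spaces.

wrist centre = target − a_3·(cos φ, sin φ) = (3.0184, -5.4674)
cos θ_2 = (39.0025−5²−2²)/(2·5·2) = 0.5001; θ_2 = 59.9917° (elbow-up)
β = atan2(-5.4674,3.0184) = -61.0983°; ψ = atan2(1.7319,6.0003) = 16.1002°
θ_1 = β − ψ = -77.1985°
θ_3 = φ − θ_1 − θ_2 = -27.7932° (wrapped to (-180°,180°])

-77.198 59.992 -27.793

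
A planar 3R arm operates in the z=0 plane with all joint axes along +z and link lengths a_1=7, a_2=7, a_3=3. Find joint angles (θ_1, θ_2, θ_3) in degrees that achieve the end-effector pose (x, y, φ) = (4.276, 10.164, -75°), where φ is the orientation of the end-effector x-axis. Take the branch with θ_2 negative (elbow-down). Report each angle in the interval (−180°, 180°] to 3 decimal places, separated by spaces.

wrist centre = target − a_3·(cos φ, sin φ) = (3.4995, 13.0618)
cos θ_2 = (182.8568−7²−7²)/(2·7·7) = 0.8659; θ_2 = -30.0160° (elbow-down)
β = atan2(13.0618,3.4995) = 75.0014°; ψ = atan2(-3.5017,13.0612) = -15.0080°
θ_1 = β − ψ = 90.0094°
θ_3 = φ − θ_1 − θ_2 = -134.9934° (wrapped to (-180°,180°])

90.009 -30.016 -134.993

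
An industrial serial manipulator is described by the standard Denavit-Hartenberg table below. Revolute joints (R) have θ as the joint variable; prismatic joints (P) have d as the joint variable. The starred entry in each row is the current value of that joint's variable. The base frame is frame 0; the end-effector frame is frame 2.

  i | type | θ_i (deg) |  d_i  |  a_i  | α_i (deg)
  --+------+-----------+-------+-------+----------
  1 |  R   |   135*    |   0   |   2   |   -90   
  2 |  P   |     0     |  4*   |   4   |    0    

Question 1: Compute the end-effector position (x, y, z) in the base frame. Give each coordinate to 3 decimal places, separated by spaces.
after link 1: o_1 = (-1.4142, 1.4142, 0.0000)
after link 2: o_2 = (-7.0711, 1.4142, 0.0000)

-7.071 1.414 0.000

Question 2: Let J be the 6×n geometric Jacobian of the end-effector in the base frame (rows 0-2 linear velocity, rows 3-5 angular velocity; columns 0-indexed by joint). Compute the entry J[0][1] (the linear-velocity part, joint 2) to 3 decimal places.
prismatic axis z_1 = (-0.7071,-0.7071,0.0000)
J_v[:, 1] = z_1; J_ω[:, 1] = (0,0,0)
entry J[0][1] = -0.7071

-0.707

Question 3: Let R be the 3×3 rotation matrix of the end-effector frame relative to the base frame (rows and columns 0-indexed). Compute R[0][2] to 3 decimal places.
-0.707

End-effector z-axis (col 2 of R) = (-0.7071,-0.7071,0.0000)
R[0][2] = -0.7071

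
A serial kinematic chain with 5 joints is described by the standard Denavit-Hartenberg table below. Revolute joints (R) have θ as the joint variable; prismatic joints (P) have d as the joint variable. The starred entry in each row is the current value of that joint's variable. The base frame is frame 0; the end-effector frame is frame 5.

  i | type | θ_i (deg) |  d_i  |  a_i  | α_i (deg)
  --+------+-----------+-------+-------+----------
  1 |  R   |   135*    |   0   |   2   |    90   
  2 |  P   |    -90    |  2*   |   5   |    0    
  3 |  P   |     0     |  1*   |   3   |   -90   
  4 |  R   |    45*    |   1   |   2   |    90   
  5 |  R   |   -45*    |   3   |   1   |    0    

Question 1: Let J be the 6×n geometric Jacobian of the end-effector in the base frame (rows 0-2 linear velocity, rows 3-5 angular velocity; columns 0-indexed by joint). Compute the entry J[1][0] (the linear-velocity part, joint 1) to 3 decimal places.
0.646

axis z_0 = ẑ; lever o_n−o_0 = (0.6464,3.8891,-12.0355)
cross product → J_v[:, 0] = (-3.8891,0.6464,0.0000)
J_ω[:, 0] = z_0
entry J[1][0] = 0.6464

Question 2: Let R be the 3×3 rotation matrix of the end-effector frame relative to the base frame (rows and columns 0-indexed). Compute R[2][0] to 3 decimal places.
End-effector x-axis (col 0 of R) = (0.1464,-0.8536,-0.5000)
R[2][0] = -0.5000

-0.500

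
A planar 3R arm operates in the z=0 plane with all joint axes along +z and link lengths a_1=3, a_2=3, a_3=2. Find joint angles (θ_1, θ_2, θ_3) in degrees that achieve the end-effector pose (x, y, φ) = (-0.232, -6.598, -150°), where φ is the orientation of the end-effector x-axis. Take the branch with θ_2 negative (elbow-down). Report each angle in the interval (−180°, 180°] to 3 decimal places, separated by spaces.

-59.997 -30.004 -59.998

wrist centre = target − a_3·(cos φ, sin φ) = (1.5001, -5.5980)
cos θ_2 = (33.5878−3²−3²)/(2·3·3) = 0.8660; θ_2 = -30.0045° (elbow-down)
β = atan2(-5.5980,1.5001) = -74.9993°; ψ = atan2(-1.5002,5.5980) = -15.0022°
θ_1 = β − ψ = -59.9971°
θ_3 = φ − θ_1 − θ_2 = -59.9984° (wrapped to (-180°,180°])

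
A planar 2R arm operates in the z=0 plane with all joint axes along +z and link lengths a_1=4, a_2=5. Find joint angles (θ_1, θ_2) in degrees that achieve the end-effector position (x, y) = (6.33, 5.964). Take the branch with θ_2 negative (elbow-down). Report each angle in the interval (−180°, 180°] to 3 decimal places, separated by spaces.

cos θ_2 = (75.6382−4²−5²)/(2·4·5) = 0.8660; θ_2 = -30.0081° (elbow-down)
β = atan2(5.9640,6.3300) = 43.2948°; ψ = atan2(-2.5006,8.3298) = -16.7098°
θ_1 = β − ψ = 60.0046°

60.005 -30.008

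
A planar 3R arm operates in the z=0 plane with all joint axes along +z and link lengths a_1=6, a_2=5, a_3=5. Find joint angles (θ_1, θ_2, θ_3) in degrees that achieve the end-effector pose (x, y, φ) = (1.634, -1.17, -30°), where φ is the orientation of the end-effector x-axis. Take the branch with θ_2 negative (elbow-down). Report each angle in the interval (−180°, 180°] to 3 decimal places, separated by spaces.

wrist centre = target − a_3·(cos φ, sin φ) = (-2.6961, 1.3300)
cos θ_2 = (9.0380−6²−5²)/(2·6·5) = -0.8660; θ_2 = -150.0009° (elbow-down)
β = atan2(1.3300,-2.6961) = 153.7429°; ψ = atan2(-2.4999,1.6698) = -56.2590°
θ_1 = β − ψ = 210.0019°
θ_3 = φ − θ_1 − θ_2 = -90.0010° (wrapped to (-180°,180°])

-149.998 -150.001 -90.001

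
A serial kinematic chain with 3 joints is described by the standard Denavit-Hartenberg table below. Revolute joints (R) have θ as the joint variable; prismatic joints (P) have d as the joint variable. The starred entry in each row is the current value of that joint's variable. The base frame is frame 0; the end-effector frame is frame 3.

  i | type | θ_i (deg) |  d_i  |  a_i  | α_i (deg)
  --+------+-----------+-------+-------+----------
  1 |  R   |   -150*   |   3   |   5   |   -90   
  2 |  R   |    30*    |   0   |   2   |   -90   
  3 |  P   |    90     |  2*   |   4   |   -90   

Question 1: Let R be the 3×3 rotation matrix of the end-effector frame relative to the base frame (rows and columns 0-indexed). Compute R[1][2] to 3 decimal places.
End-effector z-axis (col 2 of R) = (0.7500,0.4330,0.5000)
R[1][2] = 0.4330

0.433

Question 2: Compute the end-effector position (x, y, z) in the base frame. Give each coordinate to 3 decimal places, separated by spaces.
-6.964 0.598 0.268

after link 1: o_1 = (-4.3301, -2.5000, 3.0000)
after link 2: o_2 = (-5.8301, -3.3660, 2.0000)
after link 3: o_3 = (-6.9641, 0.5981, 0.2679)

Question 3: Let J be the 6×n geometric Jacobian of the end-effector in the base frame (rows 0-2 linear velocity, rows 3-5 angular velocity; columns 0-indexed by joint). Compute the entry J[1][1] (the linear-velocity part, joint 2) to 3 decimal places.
axis z_1 = (0.5000,-0.8660,0.0000); lever o_n−o_1 = (-2.6340,3.0981,-2.7321)
cross product → J_v[:, 1] = (2.3660,1.3660,-0.7321)
J_ω[:, 1] = z_1
entry J[1][1] = 1.3660

1.366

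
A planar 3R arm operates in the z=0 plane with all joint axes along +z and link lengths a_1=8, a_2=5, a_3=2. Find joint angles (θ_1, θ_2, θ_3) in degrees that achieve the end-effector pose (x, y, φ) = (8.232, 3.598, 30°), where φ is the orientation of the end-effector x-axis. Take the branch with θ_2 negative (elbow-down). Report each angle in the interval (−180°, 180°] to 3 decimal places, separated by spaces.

wrist centre = target − a_3·(cos φ, sin φ) = (6.4999, 2.5980)
cos θ_2 = (48.9989−8²−5²)/(2·8·5) = -0.5000; θ_2 = -120.0009° (elbow-down)
β = atan2(2.5980,6.4999) = 21.7864°; ψ = atan2(-4.3301,5.4999) = -38.2133°
θ_1 = β − ψ = 59.9997°
θ_3 = φ − θ_1 − θ_2 = 90.0012° (wrapped to (-180°,180°])

60.000 -120.001 90.001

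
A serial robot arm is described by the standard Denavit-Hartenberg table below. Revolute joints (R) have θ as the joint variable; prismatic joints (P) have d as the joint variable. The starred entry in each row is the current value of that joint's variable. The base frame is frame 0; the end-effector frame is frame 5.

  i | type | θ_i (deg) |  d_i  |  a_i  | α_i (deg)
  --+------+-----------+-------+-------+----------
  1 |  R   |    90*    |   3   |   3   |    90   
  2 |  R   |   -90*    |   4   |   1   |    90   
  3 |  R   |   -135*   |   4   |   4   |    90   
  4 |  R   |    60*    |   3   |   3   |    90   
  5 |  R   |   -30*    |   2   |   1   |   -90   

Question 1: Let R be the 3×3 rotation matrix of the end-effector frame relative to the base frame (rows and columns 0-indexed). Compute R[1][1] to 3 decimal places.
-0.500

End-effector y-axis (col 1 of R) = (0.6124,-0.5000,-0.6124)
R[1][1] = -0.5000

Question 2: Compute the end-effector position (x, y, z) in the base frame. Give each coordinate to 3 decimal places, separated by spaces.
after link 1: o_1 = (0.0000, 3.0000, 3.0000)
after link 2: o_2 = (4.0000, 3.0000, 2.0000)
after link 3: o_3 = (1.1716, -1.0000, 4.8284)
after link 4: o_4 = (2.2322, -3.5981, 8.0104)
after link 5: o_5 = (0.3477, -3.3481, 9.1878)

0.348 -3.348 9.188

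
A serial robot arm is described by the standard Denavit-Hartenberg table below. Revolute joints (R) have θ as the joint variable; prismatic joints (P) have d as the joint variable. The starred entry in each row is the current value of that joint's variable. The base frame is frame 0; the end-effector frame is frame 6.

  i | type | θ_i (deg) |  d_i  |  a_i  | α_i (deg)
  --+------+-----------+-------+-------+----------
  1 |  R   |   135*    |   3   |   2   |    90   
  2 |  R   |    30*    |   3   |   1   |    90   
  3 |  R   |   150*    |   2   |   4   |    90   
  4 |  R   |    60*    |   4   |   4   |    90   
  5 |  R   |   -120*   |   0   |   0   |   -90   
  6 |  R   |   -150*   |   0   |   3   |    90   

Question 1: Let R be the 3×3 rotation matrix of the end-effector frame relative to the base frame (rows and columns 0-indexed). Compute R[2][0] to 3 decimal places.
-0.202

End-effector x-axis (col 0 of R) = (0.7595,0.6183,-0.2020)
R[2][0] = -0.2020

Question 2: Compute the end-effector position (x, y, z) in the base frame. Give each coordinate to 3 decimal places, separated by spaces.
after link 1: o_1 = (-1.4142, 1.4142, 3.0000)
after link 2: o_2 = (0.0947, 4.1479, 3.5000)
after link 3: o_3 = (2.9232, 4.1479, 0.0359)
after link 4: o_4 = (4.6909, 8.6933, -2.8301)
after link 5: o_5 = (4.6909, 8.6933, -2.8301)
after link 6: o_6 = (6.9696, 10.5482, -3.4361)

6.970 10.548 -3.436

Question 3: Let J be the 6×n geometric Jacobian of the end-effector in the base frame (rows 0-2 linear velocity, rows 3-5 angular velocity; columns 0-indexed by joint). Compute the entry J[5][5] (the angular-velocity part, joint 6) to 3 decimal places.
-0.962

axis z_5 = (-0.0355,-0.2707,-0.9620); lever o_n−o_5 = (2.2786,1.8549,-0.6060)
cross product → J_v[:, 5] = (1.9485,-2.2136,0.5508)
J_ω[:, 5] = z_5
entry J[5][5] = -0.9620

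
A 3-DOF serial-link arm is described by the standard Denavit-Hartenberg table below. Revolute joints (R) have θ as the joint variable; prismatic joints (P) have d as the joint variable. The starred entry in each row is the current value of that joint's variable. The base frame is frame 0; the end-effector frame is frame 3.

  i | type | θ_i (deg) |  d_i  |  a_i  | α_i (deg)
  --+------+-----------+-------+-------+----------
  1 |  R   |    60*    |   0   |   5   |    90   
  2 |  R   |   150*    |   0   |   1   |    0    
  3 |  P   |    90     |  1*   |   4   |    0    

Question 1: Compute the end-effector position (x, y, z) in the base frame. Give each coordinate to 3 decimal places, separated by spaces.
after link 1: o_1 = (2.5000, 4.3301, 0.0000)
after link 2: o_2 = (2.0670, 3.5801, 0.5000)
after link 3: o_3 = (1.9330, 1.3481, -2.9641)

1.933 1.348 -2.964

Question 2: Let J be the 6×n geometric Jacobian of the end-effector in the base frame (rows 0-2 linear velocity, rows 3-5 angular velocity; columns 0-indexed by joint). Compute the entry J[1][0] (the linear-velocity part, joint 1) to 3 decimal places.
1.933

axis z_0 = ẑ; lever o_n−o_0 = (1.9330,1.3481,-2.9641)
cross product → J_v[:, 0] = (-1.3481,1.9330,0.0000)
J_ω[:, 0] = z_0
entry J[1][0] = 1.9330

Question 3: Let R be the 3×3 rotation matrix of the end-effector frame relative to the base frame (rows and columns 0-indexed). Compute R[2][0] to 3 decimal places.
End-effector x-axis (col 0 of R) = (-0.2500,-0.4330,-0.8660)
R[2][0] = -0.8660

-0.866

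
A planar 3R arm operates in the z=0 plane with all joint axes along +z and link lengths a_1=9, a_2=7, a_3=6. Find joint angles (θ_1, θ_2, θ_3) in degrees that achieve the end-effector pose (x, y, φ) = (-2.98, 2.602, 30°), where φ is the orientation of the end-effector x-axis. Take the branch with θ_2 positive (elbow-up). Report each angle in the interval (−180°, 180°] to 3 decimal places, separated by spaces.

wrist centre = target − a_3·(cos φ, sin φ) = (-8.1762, -0.3980)
cos θ_2 = (67.0079−9²−7²)/(2·9·7) = -0.4999; θ_2 = 119.9959° (elbow-up)
β = atan2(-0.3980,-8.1762) = -177.2131°; ψ = atan2(6.0624,5.5004) = 47.7826°
θ_1 = β − ψ = -224.9957°
θ_3 = φ − θ_1 − θ_2 = 134.9999° (wrapped to (-180°,180°])

135.004 119.996 135.000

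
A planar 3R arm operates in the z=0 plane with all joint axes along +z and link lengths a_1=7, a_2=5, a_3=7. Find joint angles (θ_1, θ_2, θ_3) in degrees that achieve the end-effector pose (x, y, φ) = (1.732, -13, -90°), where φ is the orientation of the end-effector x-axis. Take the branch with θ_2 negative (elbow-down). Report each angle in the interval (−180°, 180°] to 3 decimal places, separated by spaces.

-30.000 -120.000 60.001

wrist centre = target − a_3·(cos φ, sin φ) = (1.7320, -6.0000)
cos θ_2 = (38.9998−7²−5²)/(2·7·5) = -0.5000; θ_2 = -120.0002° (elbow-down)
β = atan2(-6.0000,1.7320) = -73.8983°; ψ = atan2(-4.3301,4.5000) = -43.8979°
θ_1 = β − ψ = -30.0004°
θ_3 = φ − θ_1 − θ_2 = 60.0006° (wrapped to (-180°,180°])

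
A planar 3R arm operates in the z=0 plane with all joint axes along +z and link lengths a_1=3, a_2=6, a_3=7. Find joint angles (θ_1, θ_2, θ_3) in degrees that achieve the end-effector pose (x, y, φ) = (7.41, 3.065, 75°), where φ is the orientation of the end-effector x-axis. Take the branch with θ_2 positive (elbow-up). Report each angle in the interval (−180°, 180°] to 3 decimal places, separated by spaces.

wrist centre = target − a_3·(cos φ, sin φ) = (5.5983, -3.6965)
cos θ_2 = (45.0046−3²−6²)/(2·3·6) = 0.0001; θ_2 = 89.9927° (elbow-up)
β = atan2(-3.6965,5.5983) = -33.4364°; ψ = atan2(6.0000,3.0008) = 63.4291°
θ_1 = β − ψ = -96.8655°
θ_3 = φ − θ_1 − θ_2 = 81.8728° (wrapped to (-180°,180°])

-96.866 89.993 81.873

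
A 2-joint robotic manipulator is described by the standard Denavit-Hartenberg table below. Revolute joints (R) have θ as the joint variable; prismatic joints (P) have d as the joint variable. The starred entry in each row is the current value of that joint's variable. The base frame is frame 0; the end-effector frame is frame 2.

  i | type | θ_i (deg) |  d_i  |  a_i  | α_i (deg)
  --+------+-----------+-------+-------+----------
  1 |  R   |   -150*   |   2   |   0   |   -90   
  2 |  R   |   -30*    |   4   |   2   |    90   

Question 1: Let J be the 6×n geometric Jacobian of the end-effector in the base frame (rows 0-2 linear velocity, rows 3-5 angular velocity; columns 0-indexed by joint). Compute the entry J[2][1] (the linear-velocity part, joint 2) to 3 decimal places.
-1.732

axis z_1 = (0.5000,-0.8660,0.0000); lever o_n−o_1 = (0.5000,-4.3301,1.0000)
cross product → J_v[:, 1] = (-0.8660,-0.5000,-1.7321)
J_ω[:, 1] = z_1
entry J[2][1] = -1.7321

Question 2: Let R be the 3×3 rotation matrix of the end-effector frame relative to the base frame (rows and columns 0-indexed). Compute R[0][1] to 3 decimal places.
End-effector y-axis (col 1 of R) = (0.5000,-0.8660,0.0000)
R[0][1] = 0.5000

0.500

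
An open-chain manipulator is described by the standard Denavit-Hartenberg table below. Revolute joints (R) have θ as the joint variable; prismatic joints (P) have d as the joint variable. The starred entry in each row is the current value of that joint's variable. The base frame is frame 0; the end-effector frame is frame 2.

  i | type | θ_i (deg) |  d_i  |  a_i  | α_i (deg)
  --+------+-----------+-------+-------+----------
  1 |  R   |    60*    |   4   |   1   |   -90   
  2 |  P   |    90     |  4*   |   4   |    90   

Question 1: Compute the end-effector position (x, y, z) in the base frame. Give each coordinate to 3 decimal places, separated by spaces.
-2.964 2.866 0.000

after link 1: o_1 = (0.5000, 0.8660, 4.0000)
after link 2: o_2 = (-2.9641, 2.8660, 0.0000)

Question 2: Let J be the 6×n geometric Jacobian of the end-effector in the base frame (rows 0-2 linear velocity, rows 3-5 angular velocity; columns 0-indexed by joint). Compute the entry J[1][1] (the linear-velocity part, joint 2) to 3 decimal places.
prismatic axis z_1 = (-0.8660,0.5000,0.0000)
J_v[:, 1] = z_1; J_ω[:, 1] = (0,0,0)
entry J[1][1] = 0.5000

0.500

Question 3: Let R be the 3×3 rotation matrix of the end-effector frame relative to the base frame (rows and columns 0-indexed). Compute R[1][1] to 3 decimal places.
End-effector y-axis (col 1 of R) = (-0.8660,0.5000,0.0000)
R[1][1] = 0.5000

0.500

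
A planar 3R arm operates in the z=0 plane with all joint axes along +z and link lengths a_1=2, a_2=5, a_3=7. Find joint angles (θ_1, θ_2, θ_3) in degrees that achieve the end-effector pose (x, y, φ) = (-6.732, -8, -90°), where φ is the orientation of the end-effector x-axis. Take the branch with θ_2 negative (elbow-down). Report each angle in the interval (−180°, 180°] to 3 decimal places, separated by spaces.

-149.997 -30.004 90.001

wrist centre = target − a_3·(cos φ, sin φ) = (-6.7320, -1.0000)
cos θ_2 = (46.3198−2²−5²)/(2·2·5) = 0.8660; θ_2 = -30.0039° (elbow-down)
β = atan2(-1.0000,-6.7320) = -171.5508°; ψ = atan2(-2.5003,6.3300) = -21.5537°
θ_1 = β − ψ = -149.9971°
θ_3 = φ − θ_1 − θ_2 = 90.0010° (wrapped to (-180°,180°])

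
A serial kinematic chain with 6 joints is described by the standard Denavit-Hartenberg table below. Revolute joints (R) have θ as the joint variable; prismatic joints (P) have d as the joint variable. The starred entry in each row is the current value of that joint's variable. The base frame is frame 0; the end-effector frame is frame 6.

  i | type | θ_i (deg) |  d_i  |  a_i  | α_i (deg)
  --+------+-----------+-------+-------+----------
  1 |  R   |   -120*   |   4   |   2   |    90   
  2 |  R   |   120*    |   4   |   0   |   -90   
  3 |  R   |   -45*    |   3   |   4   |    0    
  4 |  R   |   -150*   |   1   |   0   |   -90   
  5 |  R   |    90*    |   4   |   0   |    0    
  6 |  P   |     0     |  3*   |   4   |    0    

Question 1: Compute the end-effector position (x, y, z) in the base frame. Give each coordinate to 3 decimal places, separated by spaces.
after link 1: o_1 = (-1.0000, -1.7321, 4.0000)
after link 2: o_2 = (-4.4641, 0.2679, 4.0000)
after link 3: o_3 = (-4.9074, 5.1569, 4.9495)
after link 4: o_4 = (-4.4744, 5.9069, 4.4495)
after link 5: o_5 = (-8.0793, 7.3905, 3.5529)
after link 6: o_6 = (-12.5150, 5.5031, 4.8805)

-12.515 5.503 4.880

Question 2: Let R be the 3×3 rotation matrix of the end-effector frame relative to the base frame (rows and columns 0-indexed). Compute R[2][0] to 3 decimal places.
0.500

End-effector x-axis (col 0 of R) = (-0.4330,-0.7500,0.5000)
R[2][0] = 0.5000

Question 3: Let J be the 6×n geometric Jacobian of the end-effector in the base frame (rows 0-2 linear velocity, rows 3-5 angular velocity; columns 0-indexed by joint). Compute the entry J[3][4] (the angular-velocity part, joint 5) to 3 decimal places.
axis z_4 = (-0.9012,0.3709,-0.2241); lever o_n−o_4 = (-8.0406,-0.4038,0.4310)
cross product → J_v[:, 4] = (0.0694,2.1907,3.3461)
J_ω[:, 4] = z_4
entry J[3][4] = -0.9012

-0.901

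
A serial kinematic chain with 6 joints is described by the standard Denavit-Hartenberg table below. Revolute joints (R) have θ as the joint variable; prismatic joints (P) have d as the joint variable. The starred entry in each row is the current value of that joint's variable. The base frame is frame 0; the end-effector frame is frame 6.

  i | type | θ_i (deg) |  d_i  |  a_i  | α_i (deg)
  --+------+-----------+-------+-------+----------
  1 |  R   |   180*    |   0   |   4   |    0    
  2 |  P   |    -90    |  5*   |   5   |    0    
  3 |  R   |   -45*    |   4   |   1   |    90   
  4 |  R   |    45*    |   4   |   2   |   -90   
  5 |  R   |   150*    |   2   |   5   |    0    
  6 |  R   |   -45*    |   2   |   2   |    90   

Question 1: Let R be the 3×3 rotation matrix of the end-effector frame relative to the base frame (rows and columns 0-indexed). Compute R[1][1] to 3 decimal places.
-0.500

End-effector y-axis (col 1 of R) = (-0.5000,-0.5000,0.7071)
R[1][1] = -0.5000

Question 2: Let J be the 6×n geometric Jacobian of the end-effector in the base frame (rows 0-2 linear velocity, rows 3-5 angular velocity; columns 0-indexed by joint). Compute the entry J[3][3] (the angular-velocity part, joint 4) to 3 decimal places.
axis z_3 = (0.7071,-0.7071,0.0000); lever o_n−o_3 = (-3.7292,-3.1185,0.8148)
cross product → J_v[:, 3] = (-0.5761,-0.5761,-4.8421)
J_ω[:, 3] = z_3
entry J[3][3] = 0.7071

0.707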